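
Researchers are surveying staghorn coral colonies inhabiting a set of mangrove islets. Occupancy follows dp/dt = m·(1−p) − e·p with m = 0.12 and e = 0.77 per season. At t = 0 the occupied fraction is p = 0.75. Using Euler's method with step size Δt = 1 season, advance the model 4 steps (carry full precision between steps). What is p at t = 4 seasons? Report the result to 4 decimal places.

Update rule: p ← p + [m·(1−p) − e·p]·Δt with Δt = 1.
p: 0.75000 → 0.20250  (Δp = -0.54750)
p: 0.20250 → 0.14227  (Δp = -0.06023)
p: 0.14227 → 0.13565  (Δp = -0.00662)
p: 0.13565 → 0.13492  (Δp = -0.00073)

0.1349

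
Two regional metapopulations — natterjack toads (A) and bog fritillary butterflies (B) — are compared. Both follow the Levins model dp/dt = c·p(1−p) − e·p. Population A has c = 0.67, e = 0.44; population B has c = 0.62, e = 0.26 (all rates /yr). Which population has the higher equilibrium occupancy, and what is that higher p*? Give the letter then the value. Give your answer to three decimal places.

B, 0.581

A: p*_A = 1 − 0.44/0.67 = 0.3433.
B: p*_B = 1 − 0.26/0.62 = 0.5806.
B is higher at 0.5806.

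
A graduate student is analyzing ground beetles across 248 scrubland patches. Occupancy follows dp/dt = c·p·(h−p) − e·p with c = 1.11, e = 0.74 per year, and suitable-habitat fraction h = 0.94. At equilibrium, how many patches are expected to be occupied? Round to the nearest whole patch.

68

p* = h − e/c = 0.94 − 0.6667 = 0.2733.
Expected occupied patches = N × p* = 248 × 0.2733 = 67.79 ≈ 68.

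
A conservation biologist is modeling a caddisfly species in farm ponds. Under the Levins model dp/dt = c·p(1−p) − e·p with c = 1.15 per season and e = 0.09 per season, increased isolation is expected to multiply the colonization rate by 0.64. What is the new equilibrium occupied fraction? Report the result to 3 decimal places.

0.878

Before: p* = 1 − 0.09/1.15 = 0.9217.
After the change, c = 0.736, e = 0.09, so p* = 1 − 0.09/0.736 = 0.8777.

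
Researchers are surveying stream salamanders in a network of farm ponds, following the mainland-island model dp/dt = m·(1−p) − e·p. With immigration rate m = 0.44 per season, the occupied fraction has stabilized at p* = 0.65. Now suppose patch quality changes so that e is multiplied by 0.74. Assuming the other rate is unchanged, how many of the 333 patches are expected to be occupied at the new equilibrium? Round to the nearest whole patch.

238

Balance m(1−p*) = e·p* gives e = m(1−p*)/p* = 0.44×0.35000/0.65000 = 0.23692.
New p* = m/(m+e) = 0.44000/(0.44000+0.17532) = 0.71508.
Expected occupied = 333 × 0.71508 = 238.12 ≈ 238.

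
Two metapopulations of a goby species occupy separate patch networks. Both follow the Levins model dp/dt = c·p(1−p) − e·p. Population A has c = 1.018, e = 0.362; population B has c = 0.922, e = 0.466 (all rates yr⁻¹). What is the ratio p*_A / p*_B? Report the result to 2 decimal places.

A: p*_A = 1 − 0.362/1.018 = 0.6444.
B: p*_B = 1 − 0.466/0.922 = 0.4946.
p*_A / p*_B = 0.6444/0.4946 = 1.3029.

1.30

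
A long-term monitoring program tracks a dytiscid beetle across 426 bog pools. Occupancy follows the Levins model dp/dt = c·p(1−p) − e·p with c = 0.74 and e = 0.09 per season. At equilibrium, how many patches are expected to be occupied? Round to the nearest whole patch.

374

p* = 1 − e/c = 1 − 0.09/0.74 = 0.8784.
Expected occupied patches = N × p* = 426 × 0.8784 = 374.19 ≈ 374.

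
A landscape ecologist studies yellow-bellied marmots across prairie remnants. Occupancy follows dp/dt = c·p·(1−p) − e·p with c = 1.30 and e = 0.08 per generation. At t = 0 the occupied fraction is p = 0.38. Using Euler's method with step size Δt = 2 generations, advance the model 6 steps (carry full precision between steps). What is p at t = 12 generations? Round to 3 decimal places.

Update rule: p ← p + [c·p·(1−p) − e·p]·Δt with Δt = 2.
step 1: Δp = +0.55176, p = 0.93176
step 2: Δp = +0.01623, p = 0.94799
step 3: Δp = -0.02350, p = 0.92450
step 4: Δp = +0.03357, p = 0.95806
step 5: Δp = -0.04883, p = 0.90924
step 6: Δp = +0.06909, p = 0.97833

0.978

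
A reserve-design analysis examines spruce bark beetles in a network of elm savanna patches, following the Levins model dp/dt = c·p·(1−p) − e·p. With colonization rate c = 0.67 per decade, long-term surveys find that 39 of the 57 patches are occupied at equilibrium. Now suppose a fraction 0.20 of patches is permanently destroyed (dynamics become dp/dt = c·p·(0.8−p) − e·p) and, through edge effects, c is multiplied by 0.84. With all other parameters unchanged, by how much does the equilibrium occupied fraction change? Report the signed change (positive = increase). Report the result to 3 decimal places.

Observed p* = 39/57 = 0.68421.
Balance c(1−p*) = e gives e = 0.67×(1 − 0.68421) = 0.21158.
New p* = 0.8 − e/c = 0.8 − 0.21158/0.56280 = 0.42406.
Δp* = 0.42406 − 0.68421 = -0.26015.

-0.260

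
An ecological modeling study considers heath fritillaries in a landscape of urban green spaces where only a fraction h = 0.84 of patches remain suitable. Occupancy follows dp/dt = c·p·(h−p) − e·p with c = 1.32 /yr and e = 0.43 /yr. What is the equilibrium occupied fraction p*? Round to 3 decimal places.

Setting dp/dt = 0 and dividing by p* gives c·(h−p*) = e.
So p* = h − e/c = 0.84 − 0.43/1.32 = 0.84 − 0.3258 = 0.5142.

0.514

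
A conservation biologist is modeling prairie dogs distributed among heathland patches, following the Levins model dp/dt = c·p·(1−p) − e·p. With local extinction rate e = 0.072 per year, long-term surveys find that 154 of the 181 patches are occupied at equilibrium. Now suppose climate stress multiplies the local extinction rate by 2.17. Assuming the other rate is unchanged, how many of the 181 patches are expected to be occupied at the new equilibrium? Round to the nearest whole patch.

122

Observed p* = 154/181 = 0.85083.
Balance c(1−p*) = e gives c = e/(1 − 0.85083) = 0.072/0.14917 = 0.48267.
New p* = 1 − e/c = 1 − 0.15624/0.48267 = 0.67630.
Expected occupied = 181 × 0.67630 = 122.41 ≈ 122.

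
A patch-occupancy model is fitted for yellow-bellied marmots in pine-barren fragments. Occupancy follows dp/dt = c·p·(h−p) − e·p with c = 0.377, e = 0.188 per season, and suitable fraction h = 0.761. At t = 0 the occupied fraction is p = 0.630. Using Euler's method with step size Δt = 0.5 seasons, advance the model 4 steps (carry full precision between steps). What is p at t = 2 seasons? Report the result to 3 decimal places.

0.495

Update rule: p ← p + [c·p·(h−p) − e·p]·Δt with Δt = 0.5.
t = 0.5: p = 0.63000 + (-0.04366) = 0.58634
t = 1: p = 0.58634 + (-0.03581) = 0.55053
t = 1.5: p = 0.55053 + (-0.02991) = 0.52062
t = 2: p = 0.52062 + (-0.02535) = 0.49527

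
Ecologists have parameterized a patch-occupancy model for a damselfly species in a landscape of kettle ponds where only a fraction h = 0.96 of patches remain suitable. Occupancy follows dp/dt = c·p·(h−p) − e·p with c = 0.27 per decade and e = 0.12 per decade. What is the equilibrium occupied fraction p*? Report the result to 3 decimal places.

Setting dp/dt = 0 and dividing by p* gives c·(h−p*) = e.
So p* = h − e/c = 0.96 − 0.12/0.27 = 0.96 − 0.4444 = 0.5156.

0.516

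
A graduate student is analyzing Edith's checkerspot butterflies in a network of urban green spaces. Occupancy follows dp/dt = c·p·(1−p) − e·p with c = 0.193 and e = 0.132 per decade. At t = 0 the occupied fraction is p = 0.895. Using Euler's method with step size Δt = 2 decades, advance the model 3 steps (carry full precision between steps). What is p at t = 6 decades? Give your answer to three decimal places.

0.530

Update rule: p ← p + [c·p·(1−p) − e·p]·Δt with Δt = 2.
step 1: Δp = -0.20001, p = 0.69499
step 2: Δp = -0.10166, p = 0.59334
step 3: Δp = -0.06350, p = 0.52983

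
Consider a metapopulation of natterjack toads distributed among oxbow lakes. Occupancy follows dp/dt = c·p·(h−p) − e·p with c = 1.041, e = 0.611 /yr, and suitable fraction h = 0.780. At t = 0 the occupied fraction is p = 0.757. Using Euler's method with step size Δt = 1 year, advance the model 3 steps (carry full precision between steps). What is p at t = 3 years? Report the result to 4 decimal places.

0.2507

Update rule: p ← p + [c·p·(h−p) − e·p]·Δt with Δt = 1.
p: 0.75700 → 0.31260  (Δp = -0.44440)
p: 0.31260 → 0.27370  (Δp = -0.03890)
p: 0.27370 → 0.25073  (Δp = -0.02297)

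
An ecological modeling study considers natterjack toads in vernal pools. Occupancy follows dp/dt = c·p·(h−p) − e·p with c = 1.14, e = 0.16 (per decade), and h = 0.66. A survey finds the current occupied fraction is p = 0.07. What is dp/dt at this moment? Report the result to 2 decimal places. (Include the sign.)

0.04

Colonization term: c·p·(h−p) = 1.14×0.07×0.5900 = 0.04708.
Extinction term: e·p = 0.01120.
dp/dt = 0.04708 − 0.01120 = 0.03588.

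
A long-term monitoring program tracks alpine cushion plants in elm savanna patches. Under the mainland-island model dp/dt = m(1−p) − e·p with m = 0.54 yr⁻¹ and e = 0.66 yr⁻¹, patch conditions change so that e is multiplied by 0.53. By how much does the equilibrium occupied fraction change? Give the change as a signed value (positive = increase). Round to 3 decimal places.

Before: p* = 0.54/(0.54+0.66) = 0.4500.
After: m = 0.54, e = 0.3498; p* = 0.54/0.8898 = 0.6069.
Δp* = 0.6069 − 0.4500 = +0.1569.

0.157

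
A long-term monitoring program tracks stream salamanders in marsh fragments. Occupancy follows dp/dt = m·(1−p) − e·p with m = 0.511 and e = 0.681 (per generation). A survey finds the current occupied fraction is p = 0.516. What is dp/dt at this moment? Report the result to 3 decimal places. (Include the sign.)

-0.104

Colonization term: m·(1−p) = 0.511×0.4840 = 0.24732.
Extinction term: e·p = 0.35140.
dp/dt = 0.24732 − 0.35140 = -0.10407.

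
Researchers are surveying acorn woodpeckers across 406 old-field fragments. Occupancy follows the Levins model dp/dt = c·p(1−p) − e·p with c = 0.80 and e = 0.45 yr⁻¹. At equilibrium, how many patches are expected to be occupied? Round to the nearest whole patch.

p* = 1 − e/c = 1 − 0.45/0.80 = 0.4375.
Expected occupied patches = N × p* = 406 × 0.4375 = 177.62 ≈ 178.

178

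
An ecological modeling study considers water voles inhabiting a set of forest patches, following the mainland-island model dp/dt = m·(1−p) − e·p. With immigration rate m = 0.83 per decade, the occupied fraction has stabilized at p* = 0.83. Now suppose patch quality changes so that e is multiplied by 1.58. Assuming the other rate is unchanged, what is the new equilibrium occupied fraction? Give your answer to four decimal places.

Balance m(1−p*) = e·p* gives e = m(1−p*)/p* = 0.83×0.17000/0.83000 = 0.17000.
New p* = m/(m+e) = 0.83000/(0.83000+0.26860) = 0.75551.

0.7555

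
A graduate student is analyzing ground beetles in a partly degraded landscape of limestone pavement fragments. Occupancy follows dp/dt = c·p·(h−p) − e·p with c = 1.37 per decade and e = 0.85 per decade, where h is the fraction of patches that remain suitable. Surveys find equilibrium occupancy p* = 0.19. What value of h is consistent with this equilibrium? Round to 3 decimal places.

At equilibrium c(h−p*) = e, so h = p* + e/c.
h = 0.19 + 0.85/1.37 = 0.19 + 0.6204 = 0.8104.

0.810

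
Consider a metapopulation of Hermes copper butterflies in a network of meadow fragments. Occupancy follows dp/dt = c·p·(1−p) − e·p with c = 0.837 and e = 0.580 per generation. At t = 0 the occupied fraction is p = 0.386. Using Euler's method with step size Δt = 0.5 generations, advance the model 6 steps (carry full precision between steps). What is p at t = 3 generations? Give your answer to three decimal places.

0.337

Update rule: p ← p + [c·p·(1−p) − e·p]·Δt with Δt = 0.5.
t = 0.5: p = 0.38600 + (-0.01275) = 0.37325
t = 1: p = 0.37325 + (-0.01034) = 0.36291
t = 1.5: p = 0.36291 + (-0.00848) = 0.35442
t = 2: p = 0.35442 + (-0.00703) = 0.34740
t = 2.5: p = 0.34740 + (-0.00587) = 0.34153
t = 3: p = 0.34153 + (-0.00493) = 0.33660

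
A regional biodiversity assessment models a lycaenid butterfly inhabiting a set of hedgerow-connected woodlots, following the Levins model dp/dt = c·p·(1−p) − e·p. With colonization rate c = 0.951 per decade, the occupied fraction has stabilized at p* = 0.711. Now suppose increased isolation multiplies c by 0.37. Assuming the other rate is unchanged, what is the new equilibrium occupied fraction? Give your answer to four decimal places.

0.2189

Balance c(1−p*) = e gives e = 0.951×(1 − 0.71100) = 0.27484.
New p* = 1 − e/c = 1 − 0.27484/0.35187 = 0.21892.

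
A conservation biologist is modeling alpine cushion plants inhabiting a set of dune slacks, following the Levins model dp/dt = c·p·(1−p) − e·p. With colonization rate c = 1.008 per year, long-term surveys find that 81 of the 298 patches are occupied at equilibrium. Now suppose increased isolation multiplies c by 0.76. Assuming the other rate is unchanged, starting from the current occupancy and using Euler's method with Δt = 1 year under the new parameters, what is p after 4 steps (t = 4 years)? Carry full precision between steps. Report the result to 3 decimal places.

0.154

Observed p* = 81/298 = 0.27181.
Balance c(1−p*) = e gives e = 1.008×(1 − 0.27181) = 0.73401.
Starting from p₀ = 0.27181; update p ← p + (dp/dt)·Δt with the new parameters.
p: 0.27181 → 0.22393  (Δp = -0.04788)
p: 0.22393 → 0.19270  (Δp = -0.03123)
p: 0.19270 → 0.17043  (Δp = -0.02227)
p: 0.17043 → 0.15364  (Δp = -0.01679)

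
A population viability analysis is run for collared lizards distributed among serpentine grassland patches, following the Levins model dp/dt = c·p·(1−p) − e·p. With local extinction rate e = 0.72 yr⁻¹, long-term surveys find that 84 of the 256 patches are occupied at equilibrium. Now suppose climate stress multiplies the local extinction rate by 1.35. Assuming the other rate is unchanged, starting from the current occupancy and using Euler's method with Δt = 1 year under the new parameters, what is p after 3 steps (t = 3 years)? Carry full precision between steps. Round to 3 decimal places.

0.181

Observed p* = 84/256 = 0.32812.
Balance c(1−p*) = e gives c = e/(1 − 0.32812) = 0.72/0.67188 = 1.07163.
Starting from p₀ = 0.32812; update p ← p + (dp/dt)·Δt with the new parameters.
step 1: Δp = -0.08269, p = 0.24544
step 2: Δp = -0.04010, p = 0.20534
step 3: Δp = -0.02473, p = 0.18061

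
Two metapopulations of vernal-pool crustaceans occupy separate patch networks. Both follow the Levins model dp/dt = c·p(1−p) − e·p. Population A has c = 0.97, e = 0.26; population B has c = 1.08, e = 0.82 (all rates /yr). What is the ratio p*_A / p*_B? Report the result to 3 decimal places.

3.040

A: p*_A = 1 − 0.26/0.97 = 0.7320.
B: p*_B = 1 − 0.82/1.08 = 0.2407.
p*_A / p*_B = 0.7320/0.2407 = 3.0404.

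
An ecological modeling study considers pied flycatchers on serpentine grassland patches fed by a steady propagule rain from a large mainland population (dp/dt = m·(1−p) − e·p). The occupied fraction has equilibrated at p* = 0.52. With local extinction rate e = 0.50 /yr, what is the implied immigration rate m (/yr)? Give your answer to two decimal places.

At equilibrium m(1−p*) = e·p*, so m = e·p*/(1−p*).
m = 0.50 × 0.52 / 0.4800 = 0.2600/0.4800 = 0.5417.

0.54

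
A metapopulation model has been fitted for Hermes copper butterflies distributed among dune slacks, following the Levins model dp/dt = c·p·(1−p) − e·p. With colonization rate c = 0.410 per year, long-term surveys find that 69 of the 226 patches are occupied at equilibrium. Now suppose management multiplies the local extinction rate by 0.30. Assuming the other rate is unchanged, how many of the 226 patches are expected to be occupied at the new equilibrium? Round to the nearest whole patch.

179

Observed p* = 69/226 = 0.30531.
Balance c(1−p*) = e gives e = 0.410×(1 − 0.30531) = 0.28482.
New p* = 1 − e/c = 1 − 0.08545/0.41000 = 0.79159.
Expected occupied = 226 × 0.79159 = 178.90 ≈ 179.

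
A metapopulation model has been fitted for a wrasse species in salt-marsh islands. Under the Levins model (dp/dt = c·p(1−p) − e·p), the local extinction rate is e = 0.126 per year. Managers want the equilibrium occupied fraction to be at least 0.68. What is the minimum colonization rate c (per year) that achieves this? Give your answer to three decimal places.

0.394

p* = 1 − e/c ≥ 0.68 requires e/c ≤ 0.3200, i.e. c ≥ e/0.3200.
c_min = 0.126/0.3200 = 0.3938.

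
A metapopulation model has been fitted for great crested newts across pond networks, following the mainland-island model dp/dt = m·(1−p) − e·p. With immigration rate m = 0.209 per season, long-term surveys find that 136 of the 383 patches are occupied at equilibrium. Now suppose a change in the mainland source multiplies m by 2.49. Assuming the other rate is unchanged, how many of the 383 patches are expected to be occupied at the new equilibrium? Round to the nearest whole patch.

Observed p* = 136/383 = 0.35509.
Balance m(1−p*) = e·p* gives e = m(1−p*)/p* = 0.209×0.64491/0.35509 = 0.37958.
New p* = m/(m+e) = 0.52041/(0.52041+0.37958) = 0.57824.
Expected occupied = 383 × 0.57824 = 221.47 ≈ 221.

221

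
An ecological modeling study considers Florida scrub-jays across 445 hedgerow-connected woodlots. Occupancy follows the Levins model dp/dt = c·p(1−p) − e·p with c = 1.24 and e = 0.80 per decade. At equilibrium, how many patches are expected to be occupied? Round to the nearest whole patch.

158

p* = 1 − e/c = 1 − 0.80/1.24 = 0.3548.
Expected occupied patches = N × p* = 445 × 0.3548 = 157.90 ≈ 158.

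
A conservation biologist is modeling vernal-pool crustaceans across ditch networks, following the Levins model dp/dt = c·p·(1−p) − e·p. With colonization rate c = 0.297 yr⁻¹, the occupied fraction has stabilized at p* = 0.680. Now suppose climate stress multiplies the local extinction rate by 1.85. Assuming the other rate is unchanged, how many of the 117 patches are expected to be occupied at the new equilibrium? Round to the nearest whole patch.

48

Balance c(1−p*) = e gives e = 0.297×(1 − 0.68000) = 0.09504.
New p* = 1 − e/c = 1 − 0.17582/0.29700 = 0.40801.
Expected occupied = 117 × 0.40801 = 47.74 ≈ 48.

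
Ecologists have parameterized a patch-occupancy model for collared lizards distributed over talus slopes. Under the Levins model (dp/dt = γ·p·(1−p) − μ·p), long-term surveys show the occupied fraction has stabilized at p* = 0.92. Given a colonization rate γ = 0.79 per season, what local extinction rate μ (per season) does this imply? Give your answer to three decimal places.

At equilibrium γ(1−p*) = μ.
μ = 0.79 × (1 − 0.92) = 0.79 × 0.0800 = 0.0632.

0.063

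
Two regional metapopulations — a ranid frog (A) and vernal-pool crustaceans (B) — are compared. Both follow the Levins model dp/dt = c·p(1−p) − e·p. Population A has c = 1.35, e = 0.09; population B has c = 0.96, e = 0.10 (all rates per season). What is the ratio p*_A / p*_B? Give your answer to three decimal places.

1.042

A: p*_A = 1 − 0.09/1.35 = 0.9333.
B: p*_B = 1 − 0.10/0.96 = 0.8958.
p*_A / p*_B = 0.9333/0.8958 = 1.0419.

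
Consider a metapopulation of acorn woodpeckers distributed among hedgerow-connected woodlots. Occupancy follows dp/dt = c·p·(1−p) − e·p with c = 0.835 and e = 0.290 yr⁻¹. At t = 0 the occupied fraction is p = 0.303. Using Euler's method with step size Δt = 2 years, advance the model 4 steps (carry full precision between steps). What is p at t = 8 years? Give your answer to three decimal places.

Update rule: p ← p + [c·p·(1−p) − e·p]·Δt with Δt = 2.
t = 2: p = 0.30300 + (+0.17695) = 0.47995
t = 4: p = 0.47995 + (+0.13846) = 0.61841
t = 6: p = 0.61841 + (+0.03541) = 0.65382
t = 8: p = 0.65382 + (-0.00123) = 0.65259

0.653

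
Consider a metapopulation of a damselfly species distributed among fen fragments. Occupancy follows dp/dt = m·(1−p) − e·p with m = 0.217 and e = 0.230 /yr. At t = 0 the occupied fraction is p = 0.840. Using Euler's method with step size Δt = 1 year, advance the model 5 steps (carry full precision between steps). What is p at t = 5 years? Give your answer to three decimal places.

Update rule: p ← p + [m·(1−p) − e·p]·Δt with Δt = 1.
p: 0.84000 → 0.68152  (Δp = -0.15848)
p: 0.68152 → 0.59388  (Δp = -0.08764)
p: 0.59388 → 0.54542  (Δp = -0.04846)
p: 0.54542 → 0.51862  (Δp = -0.02680)
p: 0.51862 → 0.50379  (Δp = -0.01482)

0.504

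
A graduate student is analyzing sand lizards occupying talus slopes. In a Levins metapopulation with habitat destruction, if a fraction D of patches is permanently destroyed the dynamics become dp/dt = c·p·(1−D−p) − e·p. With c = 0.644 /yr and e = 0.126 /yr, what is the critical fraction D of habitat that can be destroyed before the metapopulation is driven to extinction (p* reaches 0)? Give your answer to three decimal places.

The nontrivial equilibrium is p* = (1−D) − e/c; extinction occurs when this hits zero.
So D_crit = 1 − e/c = 1 − 0.126/0.644 = 1 − 0.1957 = 0.8043.
Note this equals the original equilibrium occupancy — the Levins extinction-debt result.

0.804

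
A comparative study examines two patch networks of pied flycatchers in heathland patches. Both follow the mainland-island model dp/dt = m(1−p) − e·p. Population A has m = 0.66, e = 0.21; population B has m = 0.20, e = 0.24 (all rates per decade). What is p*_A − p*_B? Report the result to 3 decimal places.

A: p*_A = m/(m+e) = 0.66/0.8700 = 0.7586.
B: p*_B = 0.20/0.4400 = 0.4545.
p*_A − p*_B = 0.7586 − 0.4545 = 0.3041.

0.304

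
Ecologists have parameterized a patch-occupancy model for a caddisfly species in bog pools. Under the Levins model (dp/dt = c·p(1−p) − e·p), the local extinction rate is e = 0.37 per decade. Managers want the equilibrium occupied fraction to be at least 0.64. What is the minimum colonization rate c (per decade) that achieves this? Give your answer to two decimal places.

1.03

p* = 1 − e/c ≥ 0.64 requires e/c ≤ 0.3600, i.e. c ≥ e/0.3600.
c_min = 0.37/0.3600 = 1.0278.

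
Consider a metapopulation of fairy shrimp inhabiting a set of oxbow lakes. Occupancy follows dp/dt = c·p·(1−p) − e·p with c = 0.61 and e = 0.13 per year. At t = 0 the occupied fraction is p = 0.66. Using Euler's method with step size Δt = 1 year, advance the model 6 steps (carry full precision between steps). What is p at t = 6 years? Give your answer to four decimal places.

0.7834

Update rule: p ← p + [c·p·(1−p) − e·p]·Δt with Δt = 1.
  1  |  dp/dt·Δt = +0.051084  |  p_1 = 0.711084
  2  |  dp/dt·Δt = +0.032880  |  p_2 = 0.743964
  3  |  dp/dt·Δt = +0.019479  |  p_3 = 0.763442
  4  |  dp/dt·Δt = +0.010917  |  p_4 = 0.774360
  5  |  dp/dt·Δt = +0.005917  |  p_5 = 0.780276
  6  |  dp/dt·Δt = +0.003146  |  p_6 = 0.783422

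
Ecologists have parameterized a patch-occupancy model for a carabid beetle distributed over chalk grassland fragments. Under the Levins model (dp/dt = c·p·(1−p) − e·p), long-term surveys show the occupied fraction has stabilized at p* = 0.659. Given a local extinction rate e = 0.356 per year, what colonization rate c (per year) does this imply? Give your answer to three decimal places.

At equilibrium c(1−p*) = e, so c = e/(1−p*).
c = 0.356/(1 − 0.659) = 0.356/0.3410 = 1.0440.

1.044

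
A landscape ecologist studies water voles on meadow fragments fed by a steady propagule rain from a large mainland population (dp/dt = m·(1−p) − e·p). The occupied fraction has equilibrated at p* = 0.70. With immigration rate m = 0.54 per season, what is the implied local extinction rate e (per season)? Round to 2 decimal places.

0.23

At equilibrium m(1−p*) = e·p*, so e = m(1−p*)/p*.
e = 0.54 × 0.3000 / 0.70 = 0.2314.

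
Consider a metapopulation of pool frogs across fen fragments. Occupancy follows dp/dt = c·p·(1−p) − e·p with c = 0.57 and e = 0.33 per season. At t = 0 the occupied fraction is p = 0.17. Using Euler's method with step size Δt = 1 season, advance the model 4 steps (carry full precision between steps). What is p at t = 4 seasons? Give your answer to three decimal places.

Update rule: p ← p + [c·p·(1−p) − e·p]·Δt with Δt = 1.
t = 1: p = 0.17000 + (+0.02433) = 0.19433
t = 2: p = 0.19433 + (+0.02511) = 0.21944
t = 3: p = 0.21944 + (+0.02522) = 0.24466
t = 4: p = 0.24466 + (+0.02460) = 0.26926

0.269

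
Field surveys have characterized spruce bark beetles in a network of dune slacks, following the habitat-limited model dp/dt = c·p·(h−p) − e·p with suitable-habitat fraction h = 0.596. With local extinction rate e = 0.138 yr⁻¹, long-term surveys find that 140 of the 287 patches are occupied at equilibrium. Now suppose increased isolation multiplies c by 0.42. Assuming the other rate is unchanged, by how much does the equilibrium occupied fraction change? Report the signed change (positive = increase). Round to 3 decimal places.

Observed p* = 140/287 = 0.48780.
Balance c(h−p*) = e gives c = e/(0.596 − 0.48780) = 0.138/0.10820 = 1.27542.
New p* = 0.596 − e/c = 0.596 − 0.13800/0.53568 = 0.33838.
Δp* = 0.33838 − 0.48780 = -0.14942.

-0.149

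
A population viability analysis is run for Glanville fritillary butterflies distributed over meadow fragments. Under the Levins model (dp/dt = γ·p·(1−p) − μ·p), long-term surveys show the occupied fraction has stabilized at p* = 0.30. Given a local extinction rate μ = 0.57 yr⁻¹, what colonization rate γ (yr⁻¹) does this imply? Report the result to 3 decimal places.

At equilibrium γ(1−p*) = μ, so γ = μ/(1−p*).
γ = 0.57/(1 − 0.30) = 0.57/0.7000 = 0.8143.

0.814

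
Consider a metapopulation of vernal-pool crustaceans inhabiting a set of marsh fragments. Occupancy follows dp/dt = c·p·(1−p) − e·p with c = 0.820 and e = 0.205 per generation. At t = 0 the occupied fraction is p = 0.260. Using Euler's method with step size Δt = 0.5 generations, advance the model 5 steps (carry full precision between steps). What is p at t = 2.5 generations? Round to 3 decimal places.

0.535

Update rule: p ← p + [c·p·(1−p) − e·p]·Δt with Δt = 0.5.
p: 0.26000 → 0.31223  (Δp = +0.05223)
p: 0.31223 → 0.36828  (Δp = +0.05604)
p: 0.36828 → 0.42591  (Δp = +0.05764)
p: 0.42591 → 0.48251  (Δp = +0.05659)
p: 0.48251 → 0.53542  (Δp = +0.05292)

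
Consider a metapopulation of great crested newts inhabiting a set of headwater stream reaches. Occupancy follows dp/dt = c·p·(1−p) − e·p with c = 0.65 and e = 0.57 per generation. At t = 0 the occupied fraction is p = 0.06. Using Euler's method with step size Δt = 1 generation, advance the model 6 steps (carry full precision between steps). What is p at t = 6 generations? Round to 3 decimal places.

0.075

Update rule: p ← p + [c·p·(1−p) − e·p]·Δt with Δt = 1.
  1  |  dp/dt·Δt = +0.002460  |  p_1 = 0.062460
  2  |  dp/dt·Δt = +0.002461  |  p_2 = 0.064921
  3  |  dp/dt·Δt = +0.002454  |  p_3 = 0.067375
  4  |  dp/dt·Δt = +0.002439  |  p_4 = 0.069814
  5  |  dp/dt·Δt = +0.002417  |  p_5 = 0.072232
  6  |  dp/dt·Δt = +0.002387  |  p_6 = 0.074619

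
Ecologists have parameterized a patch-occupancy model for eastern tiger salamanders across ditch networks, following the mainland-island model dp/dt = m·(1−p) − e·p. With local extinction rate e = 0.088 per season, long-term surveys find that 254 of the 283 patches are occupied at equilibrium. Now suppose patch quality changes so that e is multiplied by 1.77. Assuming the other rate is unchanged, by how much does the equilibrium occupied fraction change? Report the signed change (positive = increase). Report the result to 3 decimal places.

-0.066

Observed p* = 254/283 = 0.89753.
Balance m(1−p*) = e·p* gives m = e·p*/(1−p*) = 0.088×0.89753/0.10247 = 0.77079.
New p* = m/(m+e) = 0.77079/(0.77079+0.15576) = 0.83189.
Δp* = 0.83189 − 0.89753 = -0.06564.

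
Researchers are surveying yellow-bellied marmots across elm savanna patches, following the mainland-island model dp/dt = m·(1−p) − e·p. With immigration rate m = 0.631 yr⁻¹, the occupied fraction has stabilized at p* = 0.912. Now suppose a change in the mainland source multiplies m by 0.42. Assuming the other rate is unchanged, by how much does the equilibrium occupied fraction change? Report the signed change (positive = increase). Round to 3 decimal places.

Balance m(1−p*) = e·p* gives e = m(1−p*)/p* = 0.631×0.08800/0.91200 = 0.06089.
New p* = m/(m+e) = 0.26502/(0.26502+0.06089) = 0.81317.
Δp* = 0.81317 − 0.91200 = -0.09883.

-0.099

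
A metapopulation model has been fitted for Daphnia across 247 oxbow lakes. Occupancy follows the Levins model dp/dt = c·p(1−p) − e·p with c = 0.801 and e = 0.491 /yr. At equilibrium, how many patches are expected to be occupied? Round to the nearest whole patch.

p* = 1 − e/c = 1 − 0.491/0.801 = 0.3870.
Expected occupied patches = N × p* = 247 × 0.3870 = 95.59 ≈ 96.

96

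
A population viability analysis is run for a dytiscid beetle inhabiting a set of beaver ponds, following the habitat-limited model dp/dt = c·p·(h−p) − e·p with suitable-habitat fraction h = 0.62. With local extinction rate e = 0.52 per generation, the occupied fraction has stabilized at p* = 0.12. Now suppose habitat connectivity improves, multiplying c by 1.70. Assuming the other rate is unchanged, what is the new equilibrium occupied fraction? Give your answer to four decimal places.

Balance c(h−p*) = e gives c = e/(0.62 − 0.12000) = 0.52/0.50000 = 1.04000.
New p* = 0.62 − e/c = 0.62 − 0.52000/1.76800 = 0.32588.

0.3259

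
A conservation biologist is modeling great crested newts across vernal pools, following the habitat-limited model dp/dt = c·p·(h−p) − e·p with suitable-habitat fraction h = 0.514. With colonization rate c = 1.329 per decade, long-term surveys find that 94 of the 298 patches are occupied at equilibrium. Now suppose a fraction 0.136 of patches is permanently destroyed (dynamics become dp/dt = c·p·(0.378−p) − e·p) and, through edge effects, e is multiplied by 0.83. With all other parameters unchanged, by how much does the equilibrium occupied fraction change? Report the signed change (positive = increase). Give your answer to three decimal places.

-0.102

Observed p* = 94/298 = 0.31544.
Balance c(h−p*) = e gives e = 1.329×(0.514 − 0.31544) = 0.26389.
New p* = 0.378 − e/c = 0.378 − 0.21903/1.32900 = 0.21319.
Δp* = 0.21319 − 0.31544 = -0.10225.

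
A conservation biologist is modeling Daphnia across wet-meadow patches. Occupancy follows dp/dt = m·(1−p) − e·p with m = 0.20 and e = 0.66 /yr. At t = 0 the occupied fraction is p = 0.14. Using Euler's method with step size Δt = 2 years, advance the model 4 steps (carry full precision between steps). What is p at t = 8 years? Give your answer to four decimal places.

Update rule: p ← p + [m·(1−p) − e·p]·Δt with Δt = 2.
p: 0.14000 → 0.29920  (Δp = +0.15920)
p: 0.29920 → 0.18458  (Δp = -0.11462)
p: 0.18458 → 0.26711  (Δp = +0.08253)
p: 0.26711 → 0.20768  (Δp = -0.05942)

0.2077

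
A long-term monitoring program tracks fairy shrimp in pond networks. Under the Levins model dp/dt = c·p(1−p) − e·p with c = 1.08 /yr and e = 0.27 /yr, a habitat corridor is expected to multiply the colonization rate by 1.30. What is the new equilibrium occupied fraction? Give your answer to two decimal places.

Before: p* = 1 − 0.27/1.08 = 0.7500.
After the change, c = 1.404, e = 0.27, so p* = 1 − 0.27/1.404 = 0.8077.

0.81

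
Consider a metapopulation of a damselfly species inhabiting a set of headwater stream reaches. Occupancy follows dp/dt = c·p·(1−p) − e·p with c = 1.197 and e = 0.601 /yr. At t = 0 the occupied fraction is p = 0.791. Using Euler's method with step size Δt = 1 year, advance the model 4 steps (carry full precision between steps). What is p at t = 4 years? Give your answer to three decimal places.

Update rule: p ← p + [c·p·(1−p) − e·p]·Δt with Δt = 1.
t = 1: p = 0.79100 + (-0.27750) = 0.51350
t = 2: p = 0.51350 + (-0.00958) = 0.50392
t = 3: p = 0.50392 + (-0.00362) = 0.50029
t = 4: p = 0.50029 + (-0.00143) = 0.49887

0.499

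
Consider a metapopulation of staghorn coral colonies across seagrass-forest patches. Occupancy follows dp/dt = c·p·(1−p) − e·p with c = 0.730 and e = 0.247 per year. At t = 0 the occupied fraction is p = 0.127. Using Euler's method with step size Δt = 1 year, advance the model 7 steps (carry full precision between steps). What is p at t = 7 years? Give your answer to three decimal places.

0.585

Update rule: p ← p + [c·p·(1−p) − e·p]·Δt with Δt = 1.
p: 0.12700 → 0.17657  (Δp = +0.04957)
p: 0.17657 → 0.23909  (Δp = +0.06252)
p: 0.23909 → 0.31284  (Δp = +0.07375)
p: 0.31284 → 0.39250  (Δp = +0.07966)
p: 0.39250 → 0.46962  (Δp = +0.07712)
p: 0.46962 → 0.53545  (Δp = +0.06583)
p: 0.53545 → 0.58477  (Δp = +0.04933)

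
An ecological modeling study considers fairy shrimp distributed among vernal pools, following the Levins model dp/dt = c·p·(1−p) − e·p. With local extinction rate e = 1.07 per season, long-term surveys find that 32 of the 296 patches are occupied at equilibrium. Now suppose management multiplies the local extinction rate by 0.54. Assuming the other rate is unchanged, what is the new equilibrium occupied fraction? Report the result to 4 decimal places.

Observed p* = 32/296 = 0.10811.
Balance c(1−p*) = e gives c = e/(1 − 0.10811) = 1.07/0.89189 = 1.19970.
New p* = 1 − e/c = 1 − 0.57780/1.19970 = 0.51838.

0.5184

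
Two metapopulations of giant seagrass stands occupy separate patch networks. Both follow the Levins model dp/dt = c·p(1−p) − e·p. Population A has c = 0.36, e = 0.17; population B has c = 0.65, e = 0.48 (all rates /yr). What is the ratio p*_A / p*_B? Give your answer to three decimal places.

A: p*_A = 1 − 0.17/0.36 = 0.5278.
B: p*_B = 1 − 0.48/0.65 = 0.2615.
p*_A / p*_B = 0.5278/0.2615 = 2.0180.

2.018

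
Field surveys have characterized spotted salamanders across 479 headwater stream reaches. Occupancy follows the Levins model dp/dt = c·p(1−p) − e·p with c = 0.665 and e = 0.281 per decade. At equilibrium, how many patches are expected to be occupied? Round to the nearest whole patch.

p* = 1 − e/c = 1 − 0.281/0.665 = 0.5774.
Expected occupied patches = N × p* = 479 × 0.5774 = 276.60 ≈ 277.

277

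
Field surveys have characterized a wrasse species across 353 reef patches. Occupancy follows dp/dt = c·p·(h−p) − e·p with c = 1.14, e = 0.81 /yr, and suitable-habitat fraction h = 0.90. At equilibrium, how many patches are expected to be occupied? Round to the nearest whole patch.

p* = h − e/c = 0.90 − 0.7105 = 0.1895.
Expected occupied patches = N × p* = 353 × 0.1895 = 66.88 ≈ 67.

67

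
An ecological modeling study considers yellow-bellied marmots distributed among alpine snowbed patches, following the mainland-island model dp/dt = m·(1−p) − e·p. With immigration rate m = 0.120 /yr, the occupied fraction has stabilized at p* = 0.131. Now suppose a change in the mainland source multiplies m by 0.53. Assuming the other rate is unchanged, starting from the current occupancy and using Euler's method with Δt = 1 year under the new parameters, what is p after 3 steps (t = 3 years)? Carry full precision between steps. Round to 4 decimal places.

0.0741

Balance m(1−p*) = e·p* gives e = m(1−p*)/p* = 0.120×0.86900/0.13100 = 0.79603.
Starting from p₀ = 0.13100; update p ← p + (dp/dt)·Δt with the new parameters.
t = 1: p = 0.13100 + (-0.04901) = 0.08199
t = 2: p = 0.08199 + (-0.00688) = 0.07511
t = 3: p = 0.07511 + (-0.00097) = 0.07414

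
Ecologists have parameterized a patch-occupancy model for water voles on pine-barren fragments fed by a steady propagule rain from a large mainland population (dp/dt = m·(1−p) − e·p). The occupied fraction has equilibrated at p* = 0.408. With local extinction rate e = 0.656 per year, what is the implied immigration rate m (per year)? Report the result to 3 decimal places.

0.452

At equilibrium m(1−p*) = e·p*, so m = e·p*/(1−p*).
m = 0.656 × 0.408 / 0.5920 = 0.2676/0.5920 = 0.4521.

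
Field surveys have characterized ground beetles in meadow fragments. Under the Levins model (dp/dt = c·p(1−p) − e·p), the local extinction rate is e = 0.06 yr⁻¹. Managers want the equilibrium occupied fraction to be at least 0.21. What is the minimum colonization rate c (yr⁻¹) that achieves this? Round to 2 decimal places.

p* = 1 − e/c ≥ 0.21 requires e/c ≤ 0.7900, i.e. c ≥ e/0.7900.
c_min = 0.06/0.7900 = 0.0759.

0.08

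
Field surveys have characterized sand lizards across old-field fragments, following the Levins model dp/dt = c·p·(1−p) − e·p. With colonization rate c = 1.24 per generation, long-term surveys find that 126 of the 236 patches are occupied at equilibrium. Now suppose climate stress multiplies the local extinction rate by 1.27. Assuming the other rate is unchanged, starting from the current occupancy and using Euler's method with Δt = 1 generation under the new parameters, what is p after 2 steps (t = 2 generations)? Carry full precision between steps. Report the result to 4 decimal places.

0.4268

Observed p* = 126/236 = 0.53390.
Balance c(1−p*) = e gives e = 1.24×(1 − 0.53390) = 0.57797.
Starting from p₀ = 0.53390; update p ← p + (dp/dt)·Δt with the new parameters.
p: 0.53390 → 0.45058  (Δp = -0.08332)
p: 0.45058 → 0.42682  (Δp = -0.02376)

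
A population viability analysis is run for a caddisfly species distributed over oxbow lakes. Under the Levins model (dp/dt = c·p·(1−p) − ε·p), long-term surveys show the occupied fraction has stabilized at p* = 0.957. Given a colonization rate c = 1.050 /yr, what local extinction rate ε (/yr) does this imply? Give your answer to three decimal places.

0.045

At equilibrium c(1−p*) = ε.
ε = 1.050 × (1 − 0.957) = 1.050 × 0.0430 = 0.0452.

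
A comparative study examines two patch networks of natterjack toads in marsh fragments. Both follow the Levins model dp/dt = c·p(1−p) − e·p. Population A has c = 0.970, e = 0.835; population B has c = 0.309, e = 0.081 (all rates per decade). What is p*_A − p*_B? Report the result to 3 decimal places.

A: p*_A = 1 − 0.835/0.970 = 0.1392.
B: p*_B = 1 − 0.081/0.309 = 0.7379.
p*_A − p*_B = 0.1392 − 0.7379 = -0.5987.

-0.599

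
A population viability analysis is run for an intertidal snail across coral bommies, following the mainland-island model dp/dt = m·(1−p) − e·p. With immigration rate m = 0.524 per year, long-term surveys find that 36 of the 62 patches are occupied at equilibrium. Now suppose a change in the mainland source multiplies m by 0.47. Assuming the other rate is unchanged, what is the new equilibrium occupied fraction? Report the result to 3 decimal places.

Observed p* = 36/62 = 0.58065.
Balance m(1−p*) = e·p* gives e = m(1−p*)/p* = 0.524×0.41935/0.58065 = 0.37844.
New p* = m/(m+e) = 0.24628/(0.24628+0.37844) = 0.39422.

0.394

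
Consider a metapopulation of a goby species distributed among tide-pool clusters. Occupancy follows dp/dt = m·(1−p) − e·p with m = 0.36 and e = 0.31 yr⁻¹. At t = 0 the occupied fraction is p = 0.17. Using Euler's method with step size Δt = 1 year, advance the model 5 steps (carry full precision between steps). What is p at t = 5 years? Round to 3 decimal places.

0.536

Update rule: p ← p + [m·(1−p) − e·p]·Δt with Δt = 1.
t = 1: p = 0.17000 + (+0.24610) = 0.41610
t = 2: p = 0.41610 + (+0.08121) = 0.49731
t = 3: p = 0.49731 + (+0.02680) = 0.52411
t = 4: p = 0.52411 + (+0.00884) = 0.53296
t = 5: p = 0.53296 + (+0.00292) = 0.53588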